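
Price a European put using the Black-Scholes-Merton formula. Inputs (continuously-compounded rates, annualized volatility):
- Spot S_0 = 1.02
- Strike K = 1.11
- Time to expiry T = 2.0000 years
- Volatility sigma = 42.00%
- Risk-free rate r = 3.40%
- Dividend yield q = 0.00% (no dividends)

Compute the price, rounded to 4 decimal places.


Answer: Price = 0.2488

Derivation:
d1 = (ln(S/K) + (r - q + 0.5*sigma^2) * T) / (sigma * sqrt(T)) = 0.26910904
d2 = d1 - sigma * sqrt(T) = -0.32486066
exp(-rT) = 0.93426047; exp(-qT) = 1.00000000
P = K * exp(-rT) * N(-d2) - S_0 * exp(-qT) * N(-d1)
N(-d1) = 0.39392289; N(-d2) = 0.62735673
P = 1.1100 * 0.93426047 * 0.62735673 - 1.0200 * 1.00000000 * 0.39392289 = 0.2488


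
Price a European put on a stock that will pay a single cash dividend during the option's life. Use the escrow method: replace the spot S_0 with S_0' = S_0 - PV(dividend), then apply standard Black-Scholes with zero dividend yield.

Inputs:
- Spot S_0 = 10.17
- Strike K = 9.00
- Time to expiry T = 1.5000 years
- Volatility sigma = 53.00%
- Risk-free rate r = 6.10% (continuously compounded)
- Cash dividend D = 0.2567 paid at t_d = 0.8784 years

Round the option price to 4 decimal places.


Answer: Price = 1.5453

Derivation:
PV(D) = D * exp(-r * t_d) = 0.2567 * 0.94782784 = 0.24330741
S_0' = S_0 - PV(D) = 10.1700 - 0.24330741 = 9.92669259
d1 = (ln(S_0'/K) + (r + sigma^2/2)*T) / (sigma*sqrt(T)) = 0.61649770
d2 = d1 - sigma*sqrt(T) = -0.03261708
exp(-rT) = 0.91256132
N(-d1) = 0.26878304; N(-d2) = 0.51301002
P = K * exp(-rT) * N(-d2) - S_0' * N(-d1) = 9.0000 * 0.91256132 * 0.51301002 - 9.92669259 * 0.26878304 = 1.5453


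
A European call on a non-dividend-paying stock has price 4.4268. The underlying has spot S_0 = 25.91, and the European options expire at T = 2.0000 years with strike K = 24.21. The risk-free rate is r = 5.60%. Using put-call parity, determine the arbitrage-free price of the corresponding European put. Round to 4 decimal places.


Answer: Put price = 0.1616

Derivation:
Put-call parity: C - P = S_0 * exp(-qT) - K * exp(-rT).
S_0 * exp(-qT) = 25.9100 * 1.00000000 = 25.91000000
K * exp(-rT) = 24.2100 * 0.89404426 = 21.64481147
P = C - S*exp(-qT) + K*exp(-rT)
P = 4.4268 - 25.91000000 + 21.64481147 = 0.1616


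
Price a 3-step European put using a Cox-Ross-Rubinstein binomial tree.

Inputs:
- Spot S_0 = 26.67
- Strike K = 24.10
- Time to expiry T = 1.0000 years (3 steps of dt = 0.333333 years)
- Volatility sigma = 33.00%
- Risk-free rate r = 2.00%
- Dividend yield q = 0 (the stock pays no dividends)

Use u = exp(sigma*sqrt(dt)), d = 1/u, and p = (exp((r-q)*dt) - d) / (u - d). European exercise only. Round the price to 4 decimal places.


Answer: Price = V(0,0) = 2.1181

Derivation:
dt = T/N = 0.333333
u = exp(sigma*sqrt(dt)) = 1.209885; d = 1/u = 0.826525
p = (exp((r-q)*dt) - d) / (u - d) = 0.469960
Discount per step: exp(-r*dt) = 0.993356
Stock lattice S(k, i) with i counting down-moves:
  k=0: S(0,0) = 26.6700
  k=1: S(1,0) = 32.2676; S(1,1) = 22.0434
  k=2: S(2,0) = 39.0401; S(2,1) = 26.6700; S(2,2) = 18.2194
  k=3: S(3,0) = 47.2341; S(3,1) = 32.2676; S(3,2) = 22.0434; S(3,3) = 15.0588
Terminal payoffs V(N, i) = max(K - S_T, 0):
  V(3,0) = 0.000000; V(3,1) = 0.000000; V(3,2) = 2.056589; V(3,3) = 9.041199
Backward induction: V(k, i) = exp(-r*dt) * [p * V(k+1, i) + (1-p) * V(k+1, i+1)].
  V(2,0) = exp(-r*dt) * [p*0.000000 + (1-p)*0.000000] = 0.000000
  V(2,1) = exp(-r*dt) * [p*0.000000 + (1-p)*2.056589] = 1.082831
  V(2,2) = exp(-r*dt) * [p*2.056589 + (1-p)*9.041199] = 5.720446
  V(1,0) = exp(-r*dt) * [p*0.000000 + (1-p)*1.082831] = 0.570130
  V(1,1) = exp(-r*dt) * [p*1.082831 + (1-p)*5.720446] = 3.517423
  V(0,0) = exp(-r*dt) * [p*0.570130 + (1-p)*3.517423] = 2.118144


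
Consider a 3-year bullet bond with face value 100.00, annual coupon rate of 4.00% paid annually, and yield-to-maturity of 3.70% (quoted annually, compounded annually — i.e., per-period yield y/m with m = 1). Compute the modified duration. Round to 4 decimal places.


Coupon per period c = face * coupon_rate / m = 4.000000
Periods per year m = 1; per-period yield y/m = 0.037000
Number of cashflows N = 3
Cashflows (t years, CF_t, discount factor 1/(1+y/m)^(m*t), PV):
  t = 1.0000: CF_t = 4.000000, DF = 0.964320, PV = 3.857281
  t = 2.0000: CF_t = 4.000000, DF = 0.929913, PV = 3.719653
  t = 3.0000: CF_t = 104.000000, DF = 0.896734, PV = 93.260356
Price P = sum_t PV_t = 100.837290
First compute Macaulay numerator sum_t t * PV_t:
  t * PV_t at t = 1.0000: 3.857281
  t * PV_t at t = 2.0000: 7.439307
  t * PV_t at t = 3.0000: 279.781069
Macaulay duration D = 291.077656 / 100.837290 = 2.886607
Modified duration = D / (1 + y/m) = 2.886607 / (1 + 0.037000) = 2.783614

Answer: Modified duration = 2.7836


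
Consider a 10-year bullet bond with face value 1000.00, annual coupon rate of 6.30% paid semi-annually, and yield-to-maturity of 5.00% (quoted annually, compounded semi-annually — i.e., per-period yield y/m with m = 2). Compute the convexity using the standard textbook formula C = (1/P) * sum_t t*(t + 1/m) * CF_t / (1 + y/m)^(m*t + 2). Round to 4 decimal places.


Answer: Convexity = 69.8379

Derivation:
Coupon per period c = face * coupon_rate / m = 31.500000
Periods per year m = 2; per-period yield y/m = 0.025000
Number of cashflows N = 20
Cashflows (t years, CF_t, discount factor 1/(1+y/m)^(m*t), PV):
  t = 0.5000: CF_t = 31.500000, DF = 0.975610, PV = 30.731707
  t = 1.0000: CF_t = 31.500000, DF = 0.951814, PV = 29.982153
  t = 1.5000: CF_t = 31.500000, DF = 0.928599, PV = 29.250881
  t = 2.0000: CF_t = 31.500000, DF = 0.905951, PV = 28.537445
  t = 2.5000: CF_t = 31.500000, DF = 0.883854, PV = 27.841410
  t = 3.0000: CF_t = 31.500000, DF = 0.862297, PV = 27.162351
  t = 3.5000: CF_t = 31.500000, DF = 0.841265, PV = 26.499855
  t = 4.0000: CF_t = 31.500000, DF = 0.820747, PV = 25.853517
  t = 4.5000: CF_t = 31.500000, DF = 0.800728, PV = 25.222943
  t = 5.0000: CF_t = 31.500000, DF = 0.781198, PV = 24.607750
  t = 5.5000: CF_t = 31.500000, DF = 0.762145, PV = 24.007561
  t = 6.0000: CF_t = 31.500000, DF = 0.743556, PV = 23.422010
  t = 6.5000: CF_t = 31.500000, DF = 0.725420, PV = 22.850742
  t = 7.0000: CF_t = 31.500000, DF = 0.707727, PV = 22.293407
  t = 7.5000: CF_t = 31.500000, DF = 0.690466, PV = 21.749665
  t = 8.0000: CF_t = 31.500000, DF = 0.673625, PV = 21.219185
  t = 8.5000: CF_t = 31.500000, DF = 0.657195, PV = 20.701644
  t = 9.0000: CF_t = 31.500000, DF = 0.641166, PV = 20.196726
  t = 9.5000: CF_t = 31.500000, DF = 0.625528, PV = 19.704123
  t = 10.0000: CF_t = 1031.500000, DF = 0.610271, PV = 629.494478
Price P = sum_t PV_t = 1101.329555
Convexity numerator sum_t t*(t + 1/m) * CF_t / (1+y/m)^(m*t + 2):
  t = 0.5000: term = 14.625441
  t = 1.0000: term = 42.806168
  t = 1.5000: term = 83.524230
  t = 2.0000: term = 135.811756
  t = 2.5000: term = 198.748912
  t = 3.0000: term = 271.461928
  t = 3.5000: term = 353.121208
  t = 4.0000: term = 442.939494
  t = 4.5000: term = 540.170114
  t = 5.0000: term = 644.105285
  t = 5.5000: term = 754.074480
  t = 6.0000: term = 869.442860
  t = 6.5000: term = 989.609759
  t = 7.0000: term = 1114.007234
  t = 7.5000: term = 1242.098658
  t = 8.0000: term = 1373.377378
  t = 8.5000: term = 1507.365415
  t = 9.0000: term = 1643.612217
  t = 9.5000: term = 1781.693460
  t = 10.0000: term = 62912.000137
Convexity = (1/P) * sum = 76914.596134 / 1101.329555 = 69.837948


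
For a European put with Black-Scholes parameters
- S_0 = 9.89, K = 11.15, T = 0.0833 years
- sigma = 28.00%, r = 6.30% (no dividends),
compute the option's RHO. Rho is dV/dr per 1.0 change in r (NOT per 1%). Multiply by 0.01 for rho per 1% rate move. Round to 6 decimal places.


Answer: Rho = -0.857191

Derivation:
d1 = -1.3785191877; d2 = -1.4593320580
phi(d1) = 0.1542630358; exp(-qT) = 1.0000000000; exp(-rT) = 0.9947658462
N(-d2) = 0.9277631320
Rho = -K*T*exp(-rT)*N(-d2) = -11.1500 * 0.0833 * 0.9947658462 * 0.9277631320 = -0.857191


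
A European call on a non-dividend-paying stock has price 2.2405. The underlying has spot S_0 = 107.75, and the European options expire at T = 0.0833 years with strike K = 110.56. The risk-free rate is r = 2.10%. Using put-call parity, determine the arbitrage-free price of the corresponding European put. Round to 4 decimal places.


Put-call parity: C - P = S_0 * exp(-qT) - K * exp(-rT).
S_0 * exp(-qT) = 107.7500 * 1.00000000 = 107.75000000
K * exp(-rT) = 110.5600 * 0.99825223 = 110.36676645
P = C - S*exp(-qT) + K*exp(-rT)
P = 2.2405 - 107.75000000 + 110.36676645 = 4.8573

Answer: Put price = 4.8573


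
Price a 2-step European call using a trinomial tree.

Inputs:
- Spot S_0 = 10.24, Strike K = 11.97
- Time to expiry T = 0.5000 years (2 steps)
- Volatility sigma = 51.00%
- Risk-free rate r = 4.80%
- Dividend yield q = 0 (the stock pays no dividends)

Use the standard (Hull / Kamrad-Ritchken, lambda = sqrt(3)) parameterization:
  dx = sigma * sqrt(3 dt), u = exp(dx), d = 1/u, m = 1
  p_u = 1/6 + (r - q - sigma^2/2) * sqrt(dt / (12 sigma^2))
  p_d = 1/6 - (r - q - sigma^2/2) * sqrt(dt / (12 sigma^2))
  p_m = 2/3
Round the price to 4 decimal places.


dt = T/N = 0.250000; dx = sigma*sqrt(3*dt) = 0.441673
u = exp(dx) = 1.555307; d = 1/u = 0.642960
p_u = 0.143445, p_m = 0.666667, p_d = 0.189888
Discount per step: exp(-r*dt) = 0.988072
Stock lattice S(k, j) with j the centered position index:
  k=0: S(0,+0) = 10.2400
  k=1: S(1,-1) = 6.5839; S(1,+0) = 10.2400; S(1,+1) = 15.9263
  k=2: S(2,-2) = 4.2332; S(2,-1) = 6.5839; S(2,+0) = 10.2400; S(2,+1) = 15.9263; S(2,+2) = 24.7704
Terminal payoffs V(N, j) = max(S_T - K, 0):
  V(2,-2) = 0.000000; V(2,-1) = 0.000000; V(2,+0) = 0.000000; V(2,+1) = 3.956344; V(2,+2) = 12.800354
Backward induction: V(k, j) = exp(-r*dt) * [p_u * V(k+1, j+1) + p_m * V(k+1, j) + p_d * V(k+1, j-1)]
  V(1,-1) = exp(-r*dt) * [p_u*0.000000 + p_m*0.000000 + p_d*0.000000] = 0.000000
  V(1,+0) = exp(-r*dt) * [p_u*3.956344 + p_m*0.000000 + p_d*0.000000] = 0.560749
  V(1,+1) = exp(-r*dt) * [p_u*12.800354 + p_m*3.956344 + p_d*0.000000] = 4.420349
  V(0,+0) = exp(-r*dt) * [p_u*4.420349 + p_m*0.560749 + p_d*0.000000] = 0.995889

Answer: Price = V(0,0) = 0.9959


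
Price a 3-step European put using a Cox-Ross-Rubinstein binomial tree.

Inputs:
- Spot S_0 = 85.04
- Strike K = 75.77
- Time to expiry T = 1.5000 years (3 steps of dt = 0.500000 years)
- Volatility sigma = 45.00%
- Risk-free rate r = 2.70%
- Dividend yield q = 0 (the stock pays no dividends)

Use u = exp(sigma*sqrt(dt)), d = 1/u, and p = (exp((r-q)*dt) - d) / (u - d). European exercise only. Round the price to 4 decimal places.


Answer: Price = V(0,0) = 12.6883

Derivation:
dt = T/N = 0.500000
u = exp(sigma*sqrt(dt)) = 1.374648; d = 1/u = 0.727459
p = (exp((r-q)*dt) - d) / (u - d) = 0.442116
Discount per step: exp(-r*dt) = 0.986591
Stock lattice S(k, i) with i counting down-moves:
  k=0: S(0,0) = 85.0400
  k=1: S(1,0) = 116.9001; S(1,1) = 61.8631
  k=2: S(2,0) = 160.6966; S(2,1) = 85.0400; S(2,2) = 45.0028
  k=3: S(3,0) = 220.9013; S(3,1) = 116.9001; S(3,2) = 61.8631; S(3,3) = 32.7377
Terminal payoffs V(N, i) = max(K - S_T, 0):
  V(3,0) = 0.000000; V(3,1) = 0.000000; V(3,2) = 13.906912; V(3,3) = 43.032291
Backward induction: V(k, i) = exp(-r*dt) * [p * V(k+1, i) + (1-p) * V(k+1, i+1)].
  V(2,0) = exp(-r*dt) * [p*0.000000 + (1-p)*0.000000] = 0.000000
  V(2,1) = exp(-r*dt) * [p*0.000000 + (1-p)*13.906912] = 7.654411
  V(2,2) = exp(-r*dt) * [p*13.906912 + (1-p)*43.032291] = 29.751137
  V(1,0) = exp(-r*dt) * [p*0.000000 + (1-p)*7.654411] = 4.213014
  V(1,1) = exp(-r*dt) * [p*7.654411 + (1-p)*29.751137] = 19.713883
  V(0,0) = exp(-r*dt) * [p*4.213014 + (1-p)*19.713883] = 12.688251


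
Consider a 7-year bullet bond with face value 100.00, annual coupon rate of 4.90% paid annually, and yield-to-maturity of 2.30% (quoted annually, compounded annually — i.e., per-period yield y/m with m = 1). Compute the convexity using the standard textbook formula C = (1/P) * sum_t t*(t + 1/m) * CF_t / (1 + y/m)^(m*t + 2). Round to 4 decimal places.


Coupon per period c = face * coupon_rate / m = 4.900000
Periods per year m = 1; per-period yield y/m = 0.023000
Number of cashflows N = 7
Cashflows (t years, CF_t, discount factor 1/(1+y/m)^(m*t), PV):
  t = 1.0000: CF_t = 4.900000, DF = 0.977517, PV = 4.789834
  t = 2.0000: CF_t = 4.900000, DF = 0.955540, PV = 4.682144
  t = 3.0000: CF_t = 4.900000, DF = 0.934056, PV = 4.576876
  t = 4.0000: CF_t = 4.900000, DF = 0.913056, PV = 4.473975
  t = 5.0000: CF_t = 4.900000, DF = 0.892528, PV = 4.373387
  t = 6.0000: CF_t = 4.900000, DF = 0.872461, PV = 4.275061
  t = 7.0000: CF_t = 104.900000, DF = 0.852846, PV = 89.463535
Price P = sum_t PV_t = 116.634812
Convexity numerator sum_t t*(t + 1/m) * CF_t / (1+y/m)^(m*t + 2):
  t = 1.0000: term = 9.153753
  t = 2.0000: term = 26.843850
  t = 3.0000: term = 52.480644
  t = 4.0000: term = 85.501212
  t = 5.0000: term = 125.368347
  t = 6.0000: term = 171.569585
  t = 7.0000: term = 4787.213668
Convexity = (1/P) * sum = 5258.131058 / 116.634812 = 45.082004

Answer: Convexity = 45.0820


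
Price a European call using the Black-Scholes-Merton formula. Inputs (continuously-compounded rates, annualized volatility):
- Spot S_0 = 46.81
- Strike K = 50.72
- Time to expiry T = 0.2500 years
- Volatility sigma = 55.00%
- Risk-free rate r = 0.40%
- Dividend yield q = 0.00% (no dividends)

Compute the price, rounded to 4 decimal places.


d1 = (ln(S/K) + (r - q + 0.5*sigma^2) * T) / (sigma * sqrt(T)) = -0.15058529
d2 = d1 - sigma * sqrt(T) = -0.42558529
exp(-rT) = 0.99900050; exp(-qT) = 1.00000000
C = S_0 * exp(-qT) * N(d1) - K * exp(-rT) * N(d2)
N(d1) = 0.44015143; N(d2) = 0.33520503
C = 46.8100 * 1.00000000 * 0.44015143 - 50.7200 * 0.99900050 * 0.33520503 = 3.6189

Answer: Price = 3.6189


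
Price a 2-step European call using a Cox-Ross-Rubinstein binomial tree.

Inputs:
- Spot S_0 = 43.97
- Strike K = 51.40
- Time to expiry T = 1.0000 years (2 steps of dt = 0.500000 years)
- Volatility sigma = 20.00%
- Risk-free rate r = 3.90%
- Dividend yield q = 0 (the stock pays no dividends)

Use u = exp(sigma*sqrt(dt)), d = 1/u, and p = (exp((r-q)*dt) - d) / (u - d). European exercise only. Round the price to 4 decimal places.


Answer: Price = V(0,0) = 1.9049

Derivation:
dt = T/N = 0.500000
u = exp(sigma*sqrt(dt)) = 1.151910; d = 1/u = 0.868123
p = (exp((r-q)*dt) - d) / (u - d) = 0.534091
Discount per step: exp(-r*dt) = 0.980689
Stock lattice S(k, i) with i counting down-moves:
  k=0: S(0,0) = 43.9700
  k=1: S(1,0) = 50.6495; S(1,1) = 38.1714
  k=2: S(2,0) = 58.3436; S(2,1) = 43.9700; S(2,2) = 33.1375
Terminal payoffs V(N, i) = max(S_T - K, 0):
  V(2,0) = 6.943637; V(2,1) = 0.000000; V(2,2) = 0.000000
Backward induction: V(k, i) = exp(-r*dt) * [p * V(k+1, i) + (1-p) * V(k+1, i+1)].
  V(1,0) = exp(-r*dt) * [p*6.943637 + (1-p)*0.000000] = 3.636921
  V(1,1) = exp(-r*dt) * [p*0.000000 + (1-p)*0.000000] = 0.000000
  V(0,0) = exp(-r*dt) * [p*3.636921 + (1-p)*0.000000] = 1.904937


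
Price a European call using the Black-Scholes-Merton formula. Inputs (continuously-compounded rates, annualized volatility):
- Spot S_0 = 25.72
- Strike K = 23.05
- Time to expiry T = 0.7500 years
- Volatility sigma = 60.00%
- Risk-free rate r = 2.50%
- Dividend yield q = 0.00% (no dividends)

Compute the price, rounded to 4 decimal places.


d1 = (ln(S/K) + (r - q + 0.5*sigma^2) * T) / (sigma * sqrt(T)) = 0.50682333
d2 = d1 - sigma * sqrt(T) = -0.01279191
exp(-rT) = 0.98142469; exp(-qT) = 1.00000000
C = S_0 * exp(-qT) * N(d1) - K * exp(-rT) * N(d2)
N(d1) = 0.69386061; N(d2) = 0.49489691
C = 25.7200 * 1.00000000 * 0.69386061 - 23.0500 * 0.98142469 * 0.49489691 = 6.6506

Answer: Price = 6.6506


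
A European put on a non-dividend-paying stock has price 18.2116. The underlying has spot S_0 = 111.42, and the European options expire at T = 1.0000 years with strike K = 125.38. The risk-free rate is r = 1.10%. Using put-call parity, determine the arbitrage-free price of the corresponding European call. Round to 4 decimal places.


Put-call parity: C - P = S_0 * exp(-qT) - K * exp(-rT).
S_0 * exp(-qT) = 111.4200 * 1.00000000 = 111.42000000
K * exp(-rT) = 125.3800 * 0.98906028 = 124.00837775
C = P + S*exp(-qT) - K*exp(-rT)
C = 18.2116 + 111.42000000 - 124.00837775 = 5.6232

Answer: Call price = 5.6232


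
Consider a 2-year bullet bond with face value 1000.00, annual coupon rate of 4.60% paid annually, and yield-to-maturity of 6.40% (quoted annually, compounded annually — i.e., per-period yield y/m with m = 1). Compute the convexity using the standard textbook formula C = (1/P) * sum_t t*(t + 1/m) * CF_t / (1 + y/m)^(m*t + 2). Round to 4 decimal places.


Coupon per period c = face * coupon_rate / m = 46.000000
Periods per year m = 1; per-period yield y/m = 0.064000
Number of cashflows N = 2
Cashflows (t years, CF_t, discount factor 1/(1+y/m)^(m*t), PV):
  t = 1.0000: CF_t = 46.000000, DF = 0.939850, PV = 43.233083
  t = 2.0000: CF_t = 1046.000000, DF = 0.883317, PV = 923.949912
Price P = sum_t PV_t = 967.182995
Convexity numerator sum_t t*(t + 1/m) * CF_t / (1+y/m)^(m*t + 2):
  t = 1.0000: term = 76.377061
  t = 2.0000: term = 4896.845739
Convexity = (1/P) * sum = 4973.222801 / 967.182995 = 5.141967

Answer: Convexity = 5.1420


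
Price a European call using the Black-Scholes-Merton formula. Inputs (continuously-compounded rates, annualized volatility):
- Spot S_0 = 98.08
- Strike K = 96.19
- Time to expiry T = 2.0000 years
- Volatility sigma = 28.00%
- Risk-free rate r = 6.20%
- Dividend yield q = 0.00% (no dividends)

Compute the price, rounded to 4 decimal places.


Answer: Price = 21.8370

Derivation:
d1 = (ln(S/K) + (r - q + 0.5*sigma^2) * T) / (sigma * sqrt(T)) = 0.56027623
d2 = d1 - sigma * sqrt(T) = 0.16429644
exp(-rT) = 0.88337984; exp(-qT) = 1.00000000
C = S_0 * exp(-qT) * N(d1) - K * exp(-rT) * N(d2)
N(d1) = 0.71235448; N(d2) = 0.56525111
C = 98.0800 * 1.00000000 * 0.71235448 - 96.1900 * 0.88337984 * 0.56525111 = 21.8370


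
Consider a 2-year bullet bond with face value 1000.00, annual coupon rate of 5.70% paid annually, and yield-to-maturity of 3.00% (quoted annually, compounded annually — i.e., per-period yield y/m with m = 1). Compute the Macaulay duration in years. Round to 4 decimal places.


Answer: Macaulay duration = 1.9474 years

Derivation:
Coupon per period c = face * coupon_rate / m = 57.000000
Periods per year m = 1; per-period yield y/m = 0.030000
Number of cashflows N = 2
Cashflows (t years, CF_t, discount factor 1/(1+y/m)^(m*t), PV):
  t = 1.0000: CF_t = 57.000000, DF = 0.970874, PV = 55.339806
  t = 2.0000: CF_t = 1057.000000, DF = 0.942596, PV = 996.323876
Price P = sum_t PV_t = 1051.663682
Macaulay numerator sum_t t * PV_t:
  t * PV_t at t = 1.0000: 55.339806
  t * PV_t at t = 2.0000: 1992.647752
Macaulay duration D = (sum_t t * PV_t) / P = 2047.987558 / 1051.663682 = 1.947379


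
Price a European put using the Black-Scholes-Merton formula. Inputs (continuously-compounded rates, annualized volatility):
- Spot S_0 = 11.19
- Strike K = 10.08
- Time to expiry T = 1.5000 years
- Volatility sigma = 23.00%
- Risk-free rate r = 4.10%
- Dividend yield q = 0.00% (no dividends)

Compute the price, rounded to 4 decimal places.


Answer: Price = 0.4954

Derivation:
d1 = (ln(S/K) + (r - q + 0.5*sigma^2) * T) / (sigma * sqrt(T)) = 0.73002696
d2 = d1 - sigma * sqrt(T) = 0.44833564
exp(-rT) = 0.94035295; exp(-qT) = 1.00000000
P = K * exp(-rT) * N(-d2) - S_0 * exp(-qT) * N(-d1)
N(-d1) = 0.23268685; N(-d2) = 0.32695549
P = 10.0800 * 0.94035295 * 0.32695549 - 11.1900 * 1.00000000 * 0.23268685 = 0.4954


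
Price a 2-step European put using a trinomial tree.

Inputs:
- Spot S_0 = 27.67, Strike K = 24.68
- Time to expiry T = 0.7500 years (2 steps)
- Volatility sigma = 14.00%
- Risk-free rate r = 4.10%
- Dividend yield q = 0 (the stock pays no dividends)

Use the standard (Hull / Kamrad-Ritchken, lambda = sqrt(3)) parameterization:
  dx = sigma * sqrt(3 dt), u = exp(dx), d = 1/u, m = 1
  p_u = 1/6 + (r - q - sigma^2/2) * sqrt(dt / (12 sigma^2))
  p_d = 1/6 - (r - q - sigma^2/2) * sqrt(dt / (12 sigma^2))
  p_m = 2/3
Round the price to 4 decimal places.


Answer: Price = V(0,0) = 0.2010

Derivation:
dt = T/N = 0.375000; dx = sigma*sqrt(3*dt) = 0.148492
u = exp(dx) = 1.160084; d = 1/u = 0.862007
p_u = 0.206063, p_m = 0.666667, p_d = 0.127271
Discount per step: exp(-r*dt) = 0.984743
Stock lattice S(k, j) with j the centered position index:
  k=0: S(0,+0) = 27.6700
  k=1: S(1,-1) = 23.8517; S(1,+0) = 27.6700; S(1,+1) = 32.0995
  k=2: S(2,-2) = 20.5603; S(2,-1) = 23.8517; S(2,+0) = 27.6700; S(2,+1) = 32.0995; S(2,+2) = 37.2381
Terminal payoffs V(N, j) = max(K - S_T, 0):
  V(2,-2) = 4.119661; V(2,-1) = 0.828279; V(2,+0) = 0.000000; V(2,+1) = 0.000000; V(2,+2) = 0.000000
Backward induction: V(k, j) = exp(-r*dt) * [p_u * V(k+1, j+1) + p_m * V(k+1, j) + p_d * V(k+1, j-1)]
  V(1,-1) = exp(-r*dt) * [p_u*0.000000 + p_m*0.828279 + p_d*4.119661] = 1.060074
  V(1,+0) = exp(-r*dt) * [p_u*0.000000 + p_m*0.000000 + p_d*0.828279] = 0.103807
  V(1,+1) = exp(-r*dt) * [p_u*0.000000 + p_m*0.000000 + p_d*0.000000] = 0.000000
  V(0,+0) = exp(-r*dt) * [p_u*0.000000 + p_m*0.103807 + p_d*1.060074] = 0.201007


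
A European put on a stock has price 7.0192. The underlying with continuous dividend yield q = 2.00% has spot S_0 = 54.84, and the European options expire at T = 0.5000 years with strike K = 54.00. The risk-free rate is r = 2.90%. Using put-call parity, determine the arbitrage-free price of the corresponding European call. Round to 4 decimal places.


Put-call parity: C - P = S_0 * exp(-qT) - K * exp(-rT).
S_0 * exp(-qT) = 54.8400 * 0.99004983 = 54.29433288
K * exp(-rT) = 54.0000 * 0.98560462 = 53.22264941
C = P + S*exp(-qT) - K*exp(-rT)
C = 7.0192 + 54.29433288 - 53.22264941 = 8.0909

Answer: Call price = 8.0909


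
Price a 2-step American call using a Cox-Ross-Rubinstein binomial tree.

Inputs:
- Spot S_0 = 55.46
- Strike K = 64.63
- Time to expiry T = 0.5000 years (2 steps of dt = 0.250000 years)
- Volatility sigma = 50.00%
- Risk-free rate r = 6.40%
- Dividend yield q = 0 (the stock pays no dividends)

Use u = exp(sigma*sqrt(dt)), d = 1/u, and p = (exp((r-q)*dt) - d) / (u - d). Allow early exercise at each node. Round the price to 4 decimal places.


Answer: Price = V(0,0) = 5.7292

Derivation:
dt = T/N = 0.250000
u = exp(sigma*sqrt(dt)) = 1.284025; d = 1/u = 0.778801
p = (exp((r-q)*dt) - d) / (u - d) = 0.469747
Discount per step: exp(-r*dt) = 0.984127
Stock lattice S(k, i) with i counting down-moves:
  k=0: S(0,0) = 55.4600
  k=1: S(1,0) = 71.2120; S(1,1) = 43.1923
  k=2: S(2,0) = 91.4381; S(2,1) = 55.4600; S(2,2) = 33.6382
Terminal payoffs V(N, i) = max(S_T - K, 0):
  V(2,0) = 26.808082; V(2,1) = 0.000000; V(2,2) = 0.000000
Backward induction: V(k, i) = exp(-r*dt) * [p * V(k+1, i) + (1-p) * V(k+1, i+1)]; then take max(V_cont, immediate exercise) for American.
  V(1,0) = exp(-r*dt) * [p*26.808082 + (1-p)*0.000000] = 12.393139; exercise = 6.582050; V(1,0) = max -> 12.393139
  V(1,1) = exp(-r*dt) * [p*0.000000 + (1-p)*0.000000] = 0.000000; exercise = 0.000000; V(1,1) = max -> 0.000000
  V(0,0) = exp(-r*dt) * [p*12.393139 + (1-p)*0.000000] = 5.729238; exercise = 0.000000; V(0,0) = max -> 5.729238


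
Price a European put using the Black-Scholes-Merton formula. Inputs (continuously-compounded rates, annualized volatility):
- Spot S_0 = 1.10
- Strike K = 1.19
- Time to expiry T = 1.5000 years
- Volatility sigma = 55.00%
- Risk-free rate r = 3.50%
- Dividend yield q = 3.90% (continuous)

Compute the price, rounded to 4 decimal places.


d1 = (ln(S/K) + (r - q + 0.5*sigma^2) * T) / (sigma * sqrt(T)) = 0.21114880
d2 = d1 - sigma * sqrt(T) = -0.46246088
exp(-rT) = 0.94885432; exp(-qT) = 0.94317824
P = K * exp(-rT) * N(-d2) - S_0 * exp(-qT) * N(-d1)
N(-d1) = 0.41638558; N(-d2) = 0.67812458
P = 1.1900 * 0.94885432 * 0.67812458 - 1.1000 * 0.94317824 * 0.41638558 = 0.3337

Answer: Price = 0.3337


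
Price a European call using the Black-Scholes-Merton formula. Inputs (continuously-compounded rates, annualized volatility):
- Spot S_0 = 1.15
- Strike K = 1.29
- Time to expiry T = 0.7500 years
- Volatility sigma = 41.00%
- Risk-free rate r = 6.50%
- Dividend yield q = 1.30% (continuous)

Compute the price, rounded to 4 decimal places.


d1 = (ln(S/K) + (r - q + 0.5*sigma^2) * T) / (sigma * sqrt(T)) = -0.03616966
d2 = d1 - sigma * sqrt(T) = -0.39124007
exp(-rT) = 0.95241920; exp(-qT) = 0.99029738
C = S_0 * exp(-qT) * N(d1) - K * exp(-rT) * N(d2)
N(d1) = 0.48557354; N(d2) = 0.34780989
C = 1.1500 * 0.99029738 * 0.48557354 - 1.2900 * 0.95241920 * 0.34780989 = 0.1257

Answer: Price = 0.1257


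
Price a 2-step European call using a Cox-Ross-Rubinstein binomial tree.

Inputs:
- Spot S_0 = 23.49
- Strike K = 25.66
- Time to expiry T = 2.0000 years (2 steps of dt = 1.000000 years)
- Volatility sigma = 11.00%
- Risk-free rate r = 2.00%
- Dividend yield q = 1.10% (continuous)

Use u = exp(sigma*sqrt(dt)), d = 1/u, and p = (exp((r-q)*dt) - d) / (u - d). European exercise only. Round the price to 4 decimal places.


Answer: Price = V(0,0) = 0.9148

Derivation:
dt = T/N = 1.000000
u = exp(sigma*sqrt(dt)) = 1.116278; d = 1/u = 0.895834
p = (exp((r-q)*dt) - d) / (u - d) = 0.513539
Discount per step: exp(-r*dt) = 0.980199
Stock lattice S(k, i) with i counting down-moves:
  k=0: S(0,0) = 23.4900
  k=1: S(1,0) = 26.2214; S(1,1) = 21.0431
  k=2: S(2,0) = 29.2703; S(2,1) = 23.4900; S(2,2) = 18.8512
Terminal payoffs V(N, i) = max(S_T - K, 0):
  V(2,0) = 3.610342; V(2,1) = 0.000000; V(2,2) = 0.000000
Backward induction: V(k, i) = exp(-r*dt) * [p * V(k+1, i) + (1-p) * V(k+1, i+1)].
  V(1,0) = exp(-r*dt) * [p*3.610342 + (1-p)*0.000000] = 1.817338
  V(1,1) = exp(-r*dt) * [p*0.000000 + (1-p)*0.000000] = 0.000000
  V(0,0) = exp(-r*dt) * [p*1.817338 + (1-p)*0.000000] = 0.914793


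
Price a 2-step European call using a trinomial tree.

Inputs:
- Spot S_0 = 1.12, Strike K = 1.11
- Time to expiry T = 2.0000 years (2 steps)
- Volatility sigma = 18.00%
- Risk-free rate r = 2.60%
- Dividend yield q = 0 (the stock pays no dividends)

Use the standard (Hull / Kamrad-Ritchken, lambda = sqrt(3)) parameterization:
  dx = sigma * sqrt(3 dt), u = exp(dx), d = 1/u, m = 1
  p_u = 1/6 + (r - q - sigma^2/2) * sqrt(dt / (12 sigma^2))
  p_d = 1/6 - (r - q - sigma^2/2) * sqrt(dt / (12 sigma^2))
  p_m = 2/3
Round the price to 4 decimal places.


dt = T/N = 1.000000; dx = sigma*sqrt(3*dt) = 0.311769
u = exp(dx) = 1.365839; d = 1/u = 0.732151
p_u = 0.182383, p_m = 0.666667, p_d = 0.150950
Discount per step: exp(-r*dt) = 0.974335
Stock lattice S(k, j) with j the centered position index:
  k=0: S(0,+0) = 1.1200
  k=1: S(1,-1) = 0.8200; S(1,+0) = 1.1200; S(1,+1) = 1.5297
  k=2: S(2,-2) = 0.6004; S(2,-1) = 0.8200; S(2,+0) = 1.1200; S(2,+1) = 1.5297; S(2,+2) = 2.0894
Terminal payoffs V(N, j) = max(S_T - K, 0):
  V(2,-2) = 0.000000; V(2,-1) = 0.000000; V(2,+0) = 0.010000; V(2,+1) = 0.419740; V(2,+2) = 0.979379
Backward induction: V(k, j) = exp(-r*dt) * [p_u * V(k+1, j+1) + p_m * V(k+1, j) + p_d * V(k+1, j-1)]
  V(1,-1) = exp(-r*dt) * [p_u*0.010000 + p_m*0.000000 + p_d*0.000000] = 0.001777
  V(1,+0) = exp(-r*dt) * [p_u*0.419740 + p_m*0.010000 + p_d*0.000000] = 0.081084
  V(1,+1) = exp(-r*dt) * [p_u*0.979379 + p_m*0.419740 + p_d*0.010000] = 0.448154
  V(0,+0) = exp(-r*dt) * [p_u*0.448154 + p_m*0.081084 + p_d*0.001777] = 0.132568

Answer: Price = V(0,0) = 0.1326


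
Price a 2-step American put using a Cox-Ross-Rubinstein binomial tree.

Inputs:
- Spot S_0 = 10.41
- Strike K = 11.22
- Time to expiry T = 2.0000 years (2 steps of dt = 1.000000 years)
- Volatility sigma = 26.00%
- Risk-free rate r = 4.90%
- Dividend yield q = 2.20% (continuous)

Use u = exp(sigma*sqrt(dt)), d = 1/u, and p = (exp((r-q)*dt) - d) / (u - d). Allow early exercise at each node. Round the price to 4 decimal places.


Answer: Price = V(0,0) = 1.7421

Derivation:
dt = T/N = 1.000000
u = exp(sigma*sqrt(dt)) = 1.296930; d = 1/u = 0.771052
p = (exp((r-q)*dt) - d) / (u - d) = 0.487406
Discount per step: exp(-r*dt) = 0.952181
Stock lattice S(k, i) with i counting down-moves:
  k=0: S(0,0) = 10.4100
  k=1: S(1,0) = 13.5010; S(1,1) = 8.0266
  k=2: S(2,0) = 17.5099; S(2,1) = 10.4100; S(2,2) = 6.1890
Terminal payoffs V(N, i) = max(K - S_T, 0):
  V(2,0) = 0.000000; V(2,1) = 0.810000; V(2,2) = 5.031041
Backward induction: V(k, i) = exp(-r*dt) * [p * V(k+1, i) + (1-p) * V(k+1, i+1)]; then take max(V_cont, immediate exercise) for American.
  V(1,0) = exp(-r*dt) * [p*0.000000 + (1-p)*0.810000] = 0.395347; exercise = 0.000000; V(1,0) = max -> 0.395347
  V(1,1) = exp(-r*dt) * [p*0.810000 + (1-p)*5.031041] = 2.831483; exercise = 3.193353; V(1,1) = max -> 3.193353
  V(0,0) = exp(-r*dt) * [p*0.395347 + (1-p)*3.193353] = 1.742100; exercise = 0.810000; V(0,0) = max -> 1.742100


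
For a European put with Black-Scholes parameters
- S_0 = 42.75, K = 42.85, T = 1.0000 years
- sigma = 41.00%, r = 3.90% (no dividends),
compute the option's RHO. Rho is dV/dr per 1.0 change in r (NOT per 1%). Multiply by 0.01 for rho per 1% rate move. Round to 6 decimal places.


d1 = 0.2944232935; d2 = -0.1155767065
phi(d1) = 0.3820204755; exp(-qT) = 1.0000000000; exp(-rT) = 0.9617507091
N(-d2) = 0.5460059877
Rho = -K*T*exp(-rT)*N(-d2) = -42.8500 * 1.0000 * 0.9617507091 * 0.5460059877 = -22.501463

Answer: Rho = -22.501463


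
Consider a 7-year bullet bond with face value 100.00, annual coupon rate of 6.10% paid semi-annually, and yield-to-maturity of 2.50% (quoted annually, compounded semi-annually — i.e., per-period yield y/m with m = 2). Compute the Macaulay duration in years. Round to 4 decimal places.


Answer: Macaulay duration = 5.9388 years

Derivation:
Coupon per period c = face * coupon_rate / m = 3.050000
Periods per year m = 2; per-period yield y/m = 0.012500
Number of cashflows N = 14
Cashflows (t years, CF_t, discount factor 1/(1+y/m)^(m*t), PV):
  t = 0.5000: CF_t = 3.050000, DF = 0.987654, PV = 3.012346
  t = 1.0000: CF_t = 3.050000, DF = 0.975461, PV = 2.975156
  t = 1.5000: CF_t = 3.050000, DF = 0.963418, PV = 2.938426
  t = 2.0000: CF_t = 3.050000, DF = 0.951524, PV = 2.902149
  t = 2.5000: CF_t = 3.050000, DF = 0.939777, PV = 2.866320
  t = 3.0000: CF_t = 3.050000, DF = 0.928175, PV = 2.830933
  t = 3.5000: CF_t = 3.050000, DF = 0.916716, PV = 2.795984
  t = 4.0000: CF_t = 3.050000, DF = 0.905398, PV = 2.761465
  t = 4.5000: CF_t = 3.050000, DF = 0.894221, PV = 2.727373
  t = 5.0000: CF_t = 3.050000, DF = 0.883181, PV = 2.693702
  t = 5.5000: CF_t = 3.050000, DF = 0.872277, PV = 2.660446
  t = 6.0000: CF_t = 3.050000, DF = 0.861509, PV = 2.627601
  t = 6.5000: CF_t = 3.050000, DF = 0.850873, PV = 2.595162
  t = 7.0000: CF_t = 103.050000, DF = 0.840368, PV = 86.599932
Price P = sum_t PV_t = 122.986995
Macaulay numerator sum_t t * PV_t:
  t * PV_t at t = 0.5000: 1.506173
  t * PV_t at t = 1.0000: 2.975156
  t * PV_t at t = 1.5000: 4.407639
  t * PV_t at t = 2.0000: 5.804298
  t * PV_t at t = 2.5000: 7.165800
  t * PV_t at t = 3.0000: 8.492800
  t * PV_t at t = 3.5000: 9.785943
  t * PV_t at t = 4.0000: 11.045861
  t * PV_t at t = 4.5000: 12.273179
  t * PV_t at t = 5.0000: 13.468509
  t * PV_t at t = 5.5000: 14.632454
  t * PV_t at t = 6.0000: 15.765607
  t * PV_t at t = 6.5000: 16.868551
  t * PV_t at t = 7.0000: 606.199522
Macaulay duration D = (sum_t t * PV_t) / P = 730.391493 / 122.986995 = 5.938770


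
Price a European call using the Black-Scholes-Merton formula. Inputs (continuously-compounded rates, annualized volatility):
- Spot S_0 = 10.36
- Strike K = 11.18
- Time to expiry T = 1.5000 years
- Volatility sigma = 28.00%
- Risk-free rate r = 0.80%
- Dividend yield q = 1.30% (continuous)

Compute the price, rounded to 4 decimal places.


d1 = (ln(S/K) + (r - q + 0.5*sigma^2) * T) / (sigma * sqrt(T)) = -0.07253473
d2 = d1 - sigma * sqrt(T) = -0.41546329
exp(-rT) = 0.98807171; exp(-qT) = 0.98068890
C = S_0 * exp(-qT) * N(d1) - K * exp(-rT) * N(d2)
N(d1) = 0.47108818; N(d2) = 0.33890139
C = 10.3600 * 0.98068890 * 0.47108818 - 11.1800 * 0.98807171 * 0.33890139 = 1.0425

Answer: Price = 1.0425


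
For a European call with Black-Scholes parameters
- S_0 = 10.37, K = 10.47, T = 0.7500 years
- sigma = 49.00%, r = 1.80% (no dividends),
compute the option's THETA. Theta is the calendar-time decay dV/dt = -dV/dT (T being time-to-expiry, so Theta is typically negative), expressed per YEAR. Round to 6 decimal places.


d1 = 0.2213737610; d2 = -0.2029786869
phi(d1) = 0.3892857208; exp(-qT) = 1.0000000000; exp(-rT) = 0.9865907163
Theta = -S*exp(-qT)*phi(d1)*sigma/(2*sqrt(T)) - r*K*exp(-rT)*N(d2) + q*S*exp(-qT)*N(d1)
N(d1) = 0.5875992893; N(d2) = 0.4195758454; sqrt(T) = 0.8660254038
Term 1 = -10.3700 * 1.0000000000 * 0.3892857208 * 0.4900 / (2 * 0.8660254038) = -1.1420435962
Term 2 = -0.0180 * 10.4700 * 0.9865907163 * 0.4195758454 = -0.0780129480
Term 3 = 0 (no dividend yield, q = 0)
Theta = -1.1420435962 + (-0.0780129480) + (0.0000000000) = -1.220057

Answer: Theta = -1.220057


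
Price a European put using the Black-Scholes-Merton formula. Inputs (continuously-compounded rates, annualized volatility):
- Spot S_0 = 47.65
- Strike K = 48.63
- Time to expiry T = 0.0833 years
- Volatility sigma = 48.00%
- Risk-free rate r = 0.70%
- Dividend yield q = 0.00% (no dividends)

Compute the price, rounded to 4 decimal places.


Answer: Price = 3.1605

Derivation:
d1 = (ln(S/K) + (r - q + 0.5*sigma^2) * T) / (sigma * sqrt(T)) = -0.07347338
d2 = d1 - sigma * sqrt(T) = -0.21200973
exp(-rT) = 0.99941707; exp(-qT) = 1.00000000
P = K * exp(-rT) * N(-d2) - S_0 * exp(-qT) * N(-d1)
N(-d1) = 0.52928529; N(-d2) = 0.58395028
P = 48.6300 * 0.99941707 * 0.58395028 - 47.6500 * 1.00000000 * 0.52928529 = 3.1605


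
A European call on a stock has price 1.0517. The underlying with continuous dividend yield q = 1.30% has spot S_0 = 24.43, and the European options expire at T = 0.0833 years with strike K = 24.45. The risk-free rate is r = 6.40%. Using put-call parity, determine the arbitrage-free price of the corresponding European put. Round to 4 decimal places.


Answer: Put price = 0.9681

Derivation:
Put-call parity: C - P = S_0 * exp(-qT) - K * exp(-rT).
S_0 * exp(-qT) = 24.4300 * 0.99891769 = 24.40355907
K * exp(-rT) = 24.4500 * 0.99468299 = 24.31999900
P = C - S*exp(-qT) + K*exp(-rT)
P = 1.0517 - 24.40355907 + 24.31999900 = 0.9681


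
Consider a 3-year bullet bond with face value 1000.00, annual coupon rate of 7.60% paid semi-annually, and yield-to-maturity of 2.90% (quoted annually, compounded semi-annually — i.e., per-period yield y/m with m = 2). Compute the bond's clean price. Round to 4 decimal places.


Answer: Price = 1134.1122

Derivation:
Coupon per period c = face * coupon_rate / m = 38.000000
Periods per year m = 2; per-period yield y/m = 0.014500
Number of cashflows N = 6
Cashflows (t years, CF_t, discount factor 1/(1+y/m)^(m*t), PV):
  t = 0.5000: CF_t = 38.000000, DF = 0.985707, PV = 37.456875
  t = 1.0000: CF_t = 38.000000, DF = 0.971619, PV = 36.921513
  t = 1.5000: CF_t = 38.000000, DF = 0.957732, PV = 36.393803
  t = 2.0000: CF_t = 38.000000, DF = 0.944043, PV = 35.873636
  t = 2.5000: CF_t = 38.000000, DF = 0.930550, PV = 35.360902
  t = 3.0000: CF_t = 1038.000000, DF = 0.917250, PV = 952.105437
Price P = sum_t PV_t = 1134.112167


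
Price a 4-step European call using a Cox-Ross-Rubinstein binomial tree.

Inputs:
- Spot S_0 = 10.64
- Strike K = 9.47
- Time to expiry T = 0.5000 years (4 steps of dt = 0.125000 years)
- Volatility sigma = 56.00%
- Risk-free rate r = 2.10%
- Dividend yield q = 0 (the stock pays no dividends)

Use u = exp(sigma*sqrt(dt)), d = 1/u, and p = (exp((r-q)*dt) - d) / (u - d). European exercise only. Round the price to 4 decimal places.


Answer: Price = V(0,0) = 2.3364

Derivation:
dt = T/N = 0.125000
u = exp(sigma*sqrt(dt)) = 1.218950; d = 1/u = 0.820378
p = (exp((r-q)*dt) - d) / (u - d) = 0.457258
Discount per step: exp(-r*dt) = 0.997378
Stock lattice S(k, i) with i counting down-moves:
  k=0: S(0,0) = 10.6400
  k=1: S(1,0) = 12.9696; S(1,1) = 8.7288
  k=2: S(2,0) = 15.8093; S(2,1) = 10.6400; S(2,2) = 7.1609
  k=3: S(3,0) = 19.2708; S(3,1) = 12.9696; S(3,2) = 8.7288; S(3,3) = 5.8747
  k=4: S(4,0) = 23.4901; S(4,1) = 15.8093; S(4,2) = 10.6400; S(4,3) = 7.1609; S(4,4) = 4.8195
Terminal payoffs V(N, i) = max(S_T - K, 0):
  V(4,0) = 14.020124; V(4,1) = 6.339330; V(4,2) = 1.170000; V(4,3) = 0.000000; V(4,4) = 0.000000
Backward induction: V(k, i) = exp(-r*dt) * [p * V(k+1, i) + (1-p) * V(k+1, i+1)].
  V(3,0) = exp(-r*dt) * [p*14.020124 + (1-p)*6.339330] = 9.825610
  V(3,1) = exp(-r*dt) * [p*6.339330 + (1-p)*1.170000] = 3.524455
  V(3,2) = exp(-r*dt) * [p*1.170000 + (1-p)*0.000000] = 0.533590
  V(3,3) = exp(-r*dt) * [p*0.000000 + (1-p)*0.000000] = 0.000000
  V(2,0) = exp(-r*dt) * [p*9.825610 + (1-p)*3.524455] = 6.388917
  V(2,1) = exp(-r*dt) * [p*3.524455 + (1-p)*0.533590] = 1.896203
  V(2,2) = exp(-r*dt) * [p*0.533590 + (1-p)*0.000000] = 0.243349
  V(1,0) = exp(-r*dt) * [p*6.388917 + (1-p)*1.896203] = 3.940177
  V(1,1) = exp(-r*dt) * [p*1.896203 + (1-p)*0.243349] = 0.996511
  V(0,0) = exp(-r*dt) * [p*3.940177 + (1-p)*0.996511] = 2.336386


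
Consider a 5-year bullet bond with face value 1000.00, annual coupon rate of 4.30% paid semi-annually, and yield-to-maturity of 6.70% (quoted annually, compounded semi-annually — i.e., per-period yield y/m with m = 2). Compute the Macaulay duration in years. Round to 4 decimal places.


Coupon per period c = face * coupon_rate / m = 21.500000
Periods per year m = 2; per-period yield y/m = 0.033500
Number of cashflows N = 10
Cashflows (t years, CF_t, discount factor 1/(1+y/m)^(m*t), PV):
  t = 0.5000: CF_t = 21.500000, DF = 0.967586, PV = 20.803096
  t = 1.0000: CF_t = 21.500000, DF = 0.936222, PV = 20.128782
  t = 1.5000: CF_t = 21.500000, DF = 0.905876, PV = 19.476325
  t = 2.0000: CF_t = 21.500000, DF = 0.876512, PV = 18.845017
  t = 2.5000: CF_t = 21.500000, DF = 0.848101, PV = 18.234172
  t = 3.0000: CF_t = 21.500000, DF = 0.820611, PV = 17.643128
  t = 3.5000: CF_t = 21.500000, DF = 0.794011, PV = 17.071241
  t = 4.0000: CF_t = 21.500000, DF = 0.768274, PV = 16.517892
  t = 4.5000: CF_t = 21.500000, DF = 0.743371, PV = 15.982479
  t = 5.0000: CF_t = 1021.500000, DF = 0.719275, PV = 734.739793
Price P = sum_t PV_t = 899.441924
Macaulay numerator sum_t t * PV_t:
  t * PV_t at t = 0.5000: 10.401548
  t * PV_t at t = 1.0000: 20.128782
  t * PV_t at t = 1.5000: 29.214488
  t * PV_t at t = 2.0000: 37.690034
  t * PV_t at t = 2.5000: 45.585431
  t * PV_t at t = 3.0000: 52.929383
  t * PV_t at t = 3.5000: 59.749343
  t * PV_t at t = 4.0000: 66.071566
  t * PV_t at t = 4.5000: 71.921154
  t * PV_t at t = 5.0000: 3673.698963
Macaulay duration D = (sum_t t * PV_t) / P = 4067.390692 / 899.441924 = 4.522127

Answer: Macaulay duration = 4.5221 years


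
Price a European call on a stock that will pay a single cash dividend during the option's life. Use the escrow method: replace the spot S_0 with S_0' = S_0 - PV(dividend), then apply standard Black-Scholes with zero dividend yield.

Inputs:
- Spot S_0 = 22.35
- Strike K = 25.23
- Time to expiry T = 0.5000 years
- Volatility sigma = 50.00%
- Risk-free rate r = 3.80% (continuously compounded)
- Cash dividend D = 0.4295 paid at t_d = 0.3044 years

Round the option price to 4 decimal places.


Answer: Price = 2.0490

Derivation:
PV(D) = D * exp(-r * t_d) = 0.4295 * 0.98849944 = 0.42456051
S_0' = S_0 - PV(D) = 22.3500 - 0.42456051 = 21.92543949
d1 = (ln(S_0'/K) + (r + sigma^2/2)*T) / (sigma*sqrt(T)) = -0.16655527
d2 = d1 - sigma*sqrt(T) = -0.52010866
exp(-rT) = 0.98117936
N(d1) = 0.43386000; N(d2) = 0.30149392
C = S_0' * N(d1) - K * exp(-rT) * N(d2) = 21.92543949 * 0.43386000 - 25.2300 * 0.98117936 * 0.30149392 = 2.0490


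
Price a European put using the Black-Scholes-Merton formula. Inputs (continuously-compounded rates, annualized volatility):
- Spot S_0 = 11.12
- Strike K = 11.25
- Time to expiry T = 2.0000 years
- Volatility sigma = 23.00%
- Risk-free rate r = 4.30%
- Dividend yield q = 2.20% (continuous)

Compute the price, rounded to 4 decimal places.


d1 = (ln(S/K) + (r - q + 0.5*sigma^2) * T) / (sigma * sqrt(T)) = 0.25602541
d2 = d1 - sigma * sqrt(T) = -0.06924371
exp(-rT) = 0.91759423; exp(-qT) = 0.95695396
P = K * exp(-rT) * N(-d2) - S_0 * exp(-qT) * N(-d1)
N(-d1) = 0.39896561; N(-d2) = 0.52760218
P = 11.2500 * 0.91759423 * 0.52760218 - 11.1200 * 0.95695396 * 0.39896561 = 1.2009

Answer: Price = 1.2009
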